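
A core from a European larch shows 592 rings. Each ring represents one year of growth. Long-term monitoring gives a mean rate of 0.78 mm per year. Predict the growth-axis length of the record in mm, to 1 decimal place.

461.8 mm

The record spans 592 years at 0.78 mm per year.
Predicted length = 0.78 mm/year × 592 years = 461.8 mm.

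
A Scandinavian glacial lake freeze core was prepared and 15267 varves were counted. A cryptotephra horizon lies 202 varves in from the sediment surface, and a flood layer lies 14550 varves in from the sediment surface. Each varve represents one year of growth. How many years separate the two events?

The two markers are separated by 14550 − 202 = 14348 varves.
At one varve per year, 14348 years elapsed between them.

14348 years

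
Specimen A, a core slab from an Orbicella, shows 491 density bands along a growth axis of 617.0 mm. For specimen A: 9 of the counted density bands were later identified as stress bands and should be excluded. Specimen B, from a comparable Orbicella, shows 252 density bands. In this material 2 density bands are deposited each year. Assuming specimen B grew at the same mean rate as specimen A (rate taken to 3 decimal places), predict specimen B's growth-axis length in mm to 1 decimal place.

Specimen A: correcting the raw count gives 491 − 9 = 482 true density bands.
Specimen A: 482 density bands at 2 per year is 482 / 2 = 241 years.
A: Mean rate = 617.0 mm / 241 years ≈ 2.560 mm/year.
Specimen B: 252 density bands at 2 per year is 252 / 2 = 126 years. Length of B = 2.560 × 126 = 322.6 mm.

322.6 mm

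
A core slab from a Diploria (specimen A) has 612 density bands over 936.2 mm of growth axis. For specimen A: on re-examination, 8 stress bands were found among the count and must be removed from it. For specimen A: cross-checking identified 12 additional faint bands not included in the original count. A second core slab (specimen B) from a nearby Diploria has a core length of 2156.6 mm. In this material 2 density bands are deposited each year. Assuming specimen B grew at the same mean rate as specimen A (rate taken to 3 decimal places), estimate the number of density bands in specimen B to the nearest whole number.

1419 density bands

Specimen A: adjusted count: 612 − 8 + 12 = 616 density bands.
Specimen A: dividing by 2 density bands per year: 616 / 2 = 308 years.
A: Extension rate ≈ 936.2 / 308 = 3.040 mm/yr.
B spans 2156.6 / 3.040 = 709.41 years; at 2 density bands per year that is 709.41 × 2 ≈ 1419 density bands.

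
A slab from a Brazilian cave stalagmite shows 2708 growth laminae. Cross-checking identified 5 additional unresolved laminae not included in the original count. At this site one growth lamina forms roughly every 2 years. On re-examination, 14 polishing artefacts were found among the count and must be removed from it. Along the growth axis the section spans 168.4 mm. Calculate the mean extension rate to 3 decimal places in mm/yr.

0.031 mm/yr

True growth lamina count = 2708 − 14 + 5 = 2699.
Multiplying by 2 years per growth lamina: 2699 × 2 = 5398 years.
Extension rate ≈ 168.4 / 5398 = 0.031 mm/yr.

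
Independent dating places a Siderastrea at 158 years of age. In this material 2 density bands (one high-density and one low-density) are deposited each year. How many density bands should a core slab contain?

316 density bands

With 2 density bands per year, 158 years would produce 158 × 2 = 316 density bands.
So 316 density bands should be present.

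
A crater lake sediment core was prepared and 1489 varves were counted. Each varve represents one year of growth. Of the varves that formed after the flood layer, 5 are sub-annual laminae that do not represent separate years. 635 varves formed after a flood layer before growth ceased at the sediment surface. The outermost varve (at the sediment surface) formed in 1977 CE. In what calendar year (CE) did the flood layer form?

There are 635 varves younger than the flood layer.
635 − 5 false = 630 true varves after the flood layer.
Counting back 630 years from 1977 CE places the flood layer in 1977 − 630 = 1347 CE.

1347 CE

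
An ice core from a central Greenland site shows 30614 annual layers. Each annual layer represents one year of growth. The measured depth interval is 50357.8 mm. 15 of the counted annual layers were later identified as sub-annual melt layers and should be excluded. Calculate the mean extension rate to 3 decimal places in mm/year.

Adjusted count: 30614 − 15 = 30599 annual layers.
Mean rate = 50357.8 mm / 30599 years ≈ 1.646 mm/year.

1.646 mm/year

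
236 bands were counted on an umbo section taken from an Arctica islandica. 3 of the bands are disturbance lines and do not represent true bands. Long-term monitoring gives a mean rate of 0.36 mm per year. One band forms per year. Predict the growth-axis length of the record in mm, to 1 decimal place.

83.9 mm

True band count = 236 − 3 = 233.
Length ≈ 0.36 × 233 = 83.9 mm.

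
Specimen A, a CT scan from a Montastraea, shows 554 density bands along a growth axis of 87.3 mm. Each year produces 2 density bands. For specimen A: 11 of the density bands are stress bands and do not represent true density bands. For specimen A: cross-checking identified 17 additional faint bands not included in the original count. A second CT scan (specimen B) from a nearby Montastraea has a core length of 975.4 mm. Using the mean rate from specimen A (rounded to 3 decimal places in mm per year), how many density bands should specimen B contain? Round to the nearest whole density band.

6253 density bands

Specimen A: correcting the raw count gives 554 − 11 + 17 = 560 true density bands.
Specimen A: with 2 density bands per year, 560 / 2 = 280 years.
A: Extension rate ≈ 87.3 / 280 = 0.312 mm/yr.
Specimen B: 975.4 mm / 0.312 mm per year = 3126.28 years; at 2 density bands per year that is 3126.28 × 2 ≈ 6253 density bands.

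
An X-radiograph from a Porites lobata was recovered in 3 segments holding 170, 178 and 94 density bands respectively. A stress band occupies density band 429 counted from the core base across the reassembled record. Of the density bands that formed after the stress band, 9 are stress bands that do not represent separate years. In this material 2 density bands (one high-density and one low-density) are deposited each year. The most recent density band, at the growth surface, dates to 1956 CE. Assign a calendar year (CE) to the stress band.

Total density bands = 170 + 178 + 94 = 442.
Between density band 429 and the growth surface there are 442 − 429 = 13 density bands.
Excluding 9 false density bands: 13 − 9 = 4.
With 2 density bands per year, 4 / 2 = 2 years.
1956 − 2 = 1954 CE.

1954 CE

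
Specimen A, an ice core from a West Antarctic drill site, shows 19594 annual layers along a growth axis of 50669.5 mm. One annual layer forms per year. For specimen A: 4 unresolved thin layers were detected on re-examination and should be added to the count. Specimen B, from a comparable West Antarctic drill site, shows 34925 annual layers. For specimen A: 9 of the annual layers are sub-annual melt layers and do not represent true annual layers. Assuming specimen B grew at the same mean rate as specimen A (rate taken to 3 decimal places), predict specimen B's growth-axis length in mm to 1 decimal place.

90351.0 mm

Specimen A: after corrections the count is 19594 − 9 + 4 = 19589 annual layers.
A: Extension rate ≈ 50669.5 / 19589 = 2.587 mm/yr.
For B, 2.587 mm/year × 34925 years = 90351.0 mm.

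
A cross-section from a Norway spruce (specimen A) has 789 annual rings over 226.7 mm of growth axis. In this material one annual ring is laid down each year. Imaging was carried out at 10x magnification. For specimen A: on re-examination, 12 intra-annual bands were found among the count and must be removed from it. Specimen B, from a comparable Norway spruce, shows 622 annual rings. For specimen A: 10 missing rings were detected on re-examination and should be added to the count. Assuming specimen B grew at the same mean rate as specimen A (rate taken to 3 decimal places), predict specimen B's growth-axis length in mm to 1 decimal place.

179.1 mm

Specimen A: correcting the raw count gives 789 − 12 + 10 = 787 true annual rings.
A: Mean rate = 226.7 mm / 787 years ≈ 0.288 mm/yr.
B's length ≈ 0.288 × 622 = 179.1 mm.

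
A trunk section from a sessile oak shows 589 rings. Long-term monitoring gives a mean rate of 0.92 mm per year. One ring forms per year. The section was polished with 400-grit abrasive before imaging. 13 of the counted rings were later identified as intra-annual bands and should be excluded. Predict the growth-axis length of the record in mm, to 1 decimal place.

529.9 mm

True ring count = 589 − 13 = 576.
576 years at 0.92 mm/year gives 0.92 × 576 = 529.9 mm.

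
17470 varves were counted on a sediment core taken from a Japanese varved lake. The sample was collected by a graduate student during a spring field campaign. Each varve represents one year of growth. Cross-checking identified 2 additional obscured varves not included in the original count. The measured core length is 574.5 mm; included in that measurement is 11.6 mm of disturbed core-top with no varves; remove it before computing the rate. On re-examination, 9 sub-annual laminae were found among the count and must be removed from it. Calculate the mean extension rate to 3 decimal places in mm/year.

Correcting the raw count gives 17470 − 9 + 2 = 17463 true varves.
The growth record spans 574.5 − 11.6 = 562.9 mm.
562.9 mm over 17463 years gives 562.9 / 17463 ≈ 0.032 mm/year.

0.032 mm/year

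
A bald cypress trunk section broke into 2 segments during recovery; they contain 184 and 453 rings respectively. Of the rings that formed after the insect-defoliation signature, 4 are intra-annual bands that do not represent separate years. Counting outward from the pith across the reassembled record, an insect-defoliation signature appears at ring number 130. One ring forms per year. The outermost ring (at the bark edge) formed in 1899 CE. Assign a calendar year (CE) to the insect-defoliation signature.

1396 CE

Total rings = 184 + 453 = 637.
637 − 130 = 507 rings lie beyond the insect-defoliation signature toward the bark edge.
Excluding 4 false rings: 507 − 4 = 503.
The ring at the bark edge is 1899 CE, so the insect-defoliation signature dates to 1899 − 503 = 1396 CE.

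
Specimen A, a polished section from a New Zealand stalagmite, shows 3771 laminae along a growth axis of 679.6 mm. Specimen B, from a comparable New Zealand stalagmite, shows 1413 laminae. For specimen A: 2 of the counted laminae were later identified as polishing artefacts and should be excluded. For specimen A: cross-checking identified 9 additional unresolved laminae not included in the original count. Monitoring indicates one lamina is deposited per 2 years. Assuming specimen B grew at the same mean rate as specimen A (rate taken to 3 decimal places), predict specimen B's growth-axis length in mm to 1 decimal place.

Specimen A: after corrections the count is 3771 − 2 + 9 = 3778 laminae.
Specimen A: multiplying by 2 years per lamina: 3778 × 2 = 7556 years.
A: Extension rate ≈ 679.6 / 7556 = 0.090 mm/year.
Specimen B: at 2 years per lamina, 1413 × 2 = 2826 years. B's length ≈ 0.090 × 2826 = 254.3 mm.

254.3 mm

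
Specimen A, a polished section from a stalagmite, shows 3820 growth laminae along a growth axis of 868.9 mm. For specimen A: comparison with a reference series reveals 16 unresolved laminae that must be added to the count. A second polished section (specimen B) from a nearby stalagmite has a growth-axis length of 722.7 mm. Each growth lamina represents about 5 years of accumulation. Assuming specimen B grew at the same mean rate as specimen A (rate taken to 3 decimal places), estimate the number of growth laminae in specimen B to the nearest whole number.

Specimen A: correcting the raw count gives 3820 + 16 = 3836 true growth laminae.
Specimen A: multiplying by 5 years per growth lamina: 3836 × 5 = 19180 years.
A: Extension rate ≈ 868.9 / 19180 = 0.045 mm per year.
For B, 722.7 / 0.045 = 16060.00 years; at 5 years per growth lamina that is 16060.00 / 5 ≈ 3212 growth laminae.

3212 growth laminae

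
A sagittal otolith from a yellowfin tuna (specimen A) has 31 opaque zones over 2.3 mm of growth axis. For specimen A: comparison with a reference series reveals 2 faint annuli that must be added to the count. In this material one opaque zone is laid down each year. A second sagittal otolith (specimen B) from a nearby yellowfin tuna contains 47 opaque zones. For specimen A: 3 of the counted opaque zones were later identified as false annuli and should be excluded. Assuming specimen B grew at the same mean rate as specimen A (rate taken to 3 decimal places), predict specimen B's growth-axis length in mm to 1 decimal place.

Specimen A: correcting the raw count gives 31 − 3 + 2 = 30 true opaque zones.
A: Mean rate = 2.3 mm / 30 years ≈ 0.077 mm/yr.
Length of B = 0.077 × 47 = 3.6 mm.

3.6 mm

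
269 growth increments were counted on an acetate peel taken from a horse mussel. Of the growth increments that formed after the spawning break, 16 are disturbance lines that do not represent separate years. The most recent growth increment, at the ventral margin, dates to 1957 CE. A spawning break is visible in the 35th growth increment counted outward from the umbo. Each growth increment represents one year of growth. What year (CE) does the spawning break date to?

269 − 35 = 234 growth increments lie beyond the spawning break toward the ventral margin.
Excluding 16 false growth increments: 234 − 16 = 218.
Counting back 218 years from 1957 CE places the spawning break in 1957 − 218 = 1739 CE.

1739 CE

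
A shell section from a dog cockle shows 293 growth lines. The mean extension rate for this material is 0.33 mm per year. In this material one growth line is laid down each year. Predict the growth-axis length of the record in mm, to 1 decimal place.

96.7 mm

The record spans 293 years at 0.33 mm per year.
Predicted length = 0.33 mm/year × 293 years = 96.7 mm.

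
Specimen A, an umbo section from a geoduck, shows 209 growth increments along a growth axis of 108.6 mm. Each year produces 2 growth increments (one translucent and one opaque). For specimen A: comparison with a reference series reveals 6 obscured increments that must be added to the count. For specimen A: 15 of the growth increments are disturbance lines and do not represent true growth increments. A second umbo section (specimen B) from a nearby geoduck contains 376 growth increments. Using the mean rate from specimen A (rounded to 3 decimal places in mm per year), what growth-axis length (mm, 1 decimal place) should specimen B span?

Specimen A: correcting the raw count gives 209 − 15 + 6 = 200 true growth increments.
Specimen A: 200 growth increments at 2 per year is 200 / 2 = 100 years.
A: Mean rate = 108.6 mm / 100 years ≈ 1.086 mm/yr.
Specimen B: dividing by 2 growth increments per year: 376 / 2 = 188 years. B's length ≈ 1.086 × 188 = 204.2 mm.

204.2 mm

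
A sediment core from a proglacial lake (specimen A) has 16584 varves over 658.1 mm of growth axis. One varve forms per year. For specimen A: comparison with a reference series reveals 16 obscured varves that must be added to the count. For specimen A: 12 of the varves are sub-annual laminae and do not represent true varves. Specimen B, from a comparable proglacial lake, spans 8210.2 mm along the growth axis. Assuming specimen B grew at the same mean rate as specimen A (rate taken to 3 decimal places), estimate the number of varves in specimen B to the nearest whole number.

205255 varves

Specimen A: true varve count = 16584 − 12 + 16 = 16588.
A: Mean rate = 658.1 mm / 16588 years ≈ 0.040 mm/year.
B spans 8210.2 / 0.040 = 205255.00 years ≈ 205255 varves.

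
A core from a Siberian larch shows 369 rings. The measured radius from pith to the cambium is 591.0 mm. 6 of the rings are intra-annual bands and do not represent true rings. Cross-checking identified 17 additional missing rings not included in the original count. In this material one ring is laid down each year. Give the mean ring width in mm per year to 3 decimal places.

Adjusted count: 369 − 6 + 17 = 380 rings.
Extension rate ≈ 591.0 / 380 = 1.555 mm per year.

1.555 mm per year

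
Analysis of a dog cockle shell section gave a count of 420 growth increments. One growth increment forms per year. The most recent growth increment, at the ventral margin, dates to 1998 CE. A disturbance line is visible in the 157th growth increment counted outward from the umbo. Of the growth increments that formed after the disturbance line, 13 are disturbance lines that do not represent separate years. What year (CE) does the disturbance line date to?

1748 CE

420 − 157 = 263 growth increments lie beyond the disturbance line toward the ventral margin.
263 − 13 false = 250 true growth increments after the disturbance line.
The growth increment at the ventral margin is 1998 CE, so the disturbance line dates to 1998 − 250 = 1748 CE.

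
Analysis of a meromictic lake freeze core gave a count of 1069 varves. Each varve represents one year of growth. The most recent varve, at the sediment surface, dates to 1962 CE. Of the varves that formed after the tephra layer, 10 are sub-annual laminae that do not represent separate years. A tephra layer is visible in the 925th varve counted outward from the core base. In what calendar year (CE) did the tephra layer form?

1069 − 925 = 144 varves lie beyond the tephra layer toward the sediment surface.
144 − 10 false = 134 true varves after the tephra layer.
The varve at the sediment surface is 1962 CE, so the tephra layer dates to 1962 − 134 = 1828 CE.

1828 CE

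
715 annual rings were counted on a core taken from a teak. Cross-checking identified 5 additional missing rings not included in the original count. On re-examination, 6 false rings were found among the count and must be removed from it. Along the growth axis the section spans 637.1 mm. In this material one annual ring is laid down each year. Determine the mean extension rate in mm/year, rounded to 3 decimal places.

0.892 mm/year

True annual ring count = 715 − 6 + 5 = 714.
Mean rate = 637.1 mm / 714 years ≈ 0.892 mm/year.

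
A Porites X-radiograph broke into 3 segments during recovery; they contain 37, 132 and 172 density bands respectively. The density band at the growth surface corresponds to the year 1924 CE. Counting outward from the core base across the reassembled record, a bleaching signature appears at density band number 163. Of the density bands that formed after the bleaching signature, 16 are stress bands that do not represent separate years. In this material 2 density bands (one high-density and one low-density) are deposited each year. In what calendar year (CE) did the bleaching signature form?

1843 CE

Total density bands = 37 + 132 + 172 = 341.
Between density band 163 and the growth surface there are 341 − 163 = 178 density bands.
Removing the 16 false density bands leaves 178 − 16 = 162 true density bands beyond the bleaching signature.
With 2 density bands per year, 162 / 2 = 81 years.
The density band at the growth surface is 1924 CE, so the bleaching signature dates to 1924 − 81 = 1843 CE.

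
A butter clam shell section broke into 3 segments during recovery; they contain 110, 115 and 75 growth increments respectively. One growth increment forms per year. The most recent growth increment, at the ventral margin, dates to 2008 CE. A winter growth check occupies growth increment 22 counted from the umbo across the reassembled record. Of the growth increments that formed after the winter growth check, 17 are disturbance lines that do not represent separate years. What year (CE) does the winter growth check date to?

1747 CE

Total growth increments = 110 + 115 + 75 = 300.
Between growth increment 22 and the ventral margin there are 300 − 22 = 278 growth increments.
278 − 17 false = 261 true growth increments after the winter growth check.
The growth increment at the ventral margin is 2008 CE, so the winter growth check dates to 2008 − 261 = 1747 CE.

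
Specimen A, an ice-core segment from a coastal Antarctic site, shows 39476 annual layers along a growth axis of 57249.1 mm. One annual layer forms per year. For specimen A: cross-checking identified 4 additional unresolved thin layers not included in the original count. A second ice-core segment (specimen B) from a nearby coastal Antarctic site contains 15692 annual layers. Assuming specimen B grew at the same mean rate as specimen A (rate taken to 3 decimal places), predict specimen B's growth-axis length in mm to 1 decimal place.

22753.4 mm

Specimen A: true annual layer count = 39476 + 4 = 39480.
A: 57249.1 mm over 39480 years gives 57249.1 / 39480 ≈ 1.450 mm per year.
B's length ≈ 1.450 × 15692 = 22753.4 mm.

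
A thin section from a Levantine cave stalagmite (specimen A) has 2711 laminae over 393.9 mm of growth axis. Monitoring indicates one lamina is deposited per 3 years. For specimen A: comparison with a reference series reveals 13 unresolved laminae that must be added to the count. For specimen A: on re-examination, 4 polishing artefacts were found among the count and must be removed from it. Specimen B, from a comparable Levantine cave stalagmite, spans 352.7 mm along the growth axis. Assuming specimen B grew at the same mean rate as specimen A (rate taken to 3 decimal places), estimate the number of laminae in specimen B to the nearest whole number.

Specimen A: after corrections the count is 2711 − 4 + 13 = 2720 laminae.
Specimen A: 2720 laminae at 3 years each span 2720 × 3 = 8160 years.
A: 393.9 mm over 8160 years gives 393.9 / 8160 ≈ 0.048 mm/yr.
For B, 352.7 / 0.048 = 7347.92 years; at 3 years per lamina that is 7347.92 / 3 ≈ 2449 laminae.

2449 laminae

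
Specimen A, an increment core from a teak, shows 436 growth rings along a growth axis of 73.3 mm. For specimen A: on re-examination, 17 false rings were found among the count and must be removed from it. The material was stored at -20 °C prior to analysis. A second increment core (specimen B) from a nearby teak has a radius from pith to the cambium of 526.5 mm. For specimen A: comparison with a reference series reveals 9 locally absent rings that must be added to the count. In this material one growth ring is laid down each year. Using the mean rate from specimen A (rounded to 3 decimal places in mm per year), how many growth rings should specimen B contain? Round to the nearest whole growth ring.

3079 growth rings

Specimen A: adjusted count: 436 − 17 + 9 = 428 growth rings.
A: Extension rate ≈ 73.3 / 428 = 0.171 mm/year.
Specimen B: 526.5 mm / 0.171 mm per year = 3078.95 years ≈ 3079 growth rings.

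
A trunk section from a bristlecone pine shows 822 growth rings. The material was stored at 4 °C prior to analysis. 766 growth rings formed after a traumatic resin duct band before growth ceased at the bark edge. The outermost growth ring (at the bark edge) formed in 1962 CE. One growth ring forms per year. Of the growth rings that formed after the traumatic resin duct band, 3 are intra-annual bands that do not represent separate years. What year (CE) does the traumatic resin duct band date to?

766 growth rings formed after the traumatic resin duct band.
Excluding 3 false growth rings: 766 − 3 = 763.
Counting back 763 years from 1962 CE places the traumatic resin duct band in 1962 − 763 = 1199 CE.

1199 CE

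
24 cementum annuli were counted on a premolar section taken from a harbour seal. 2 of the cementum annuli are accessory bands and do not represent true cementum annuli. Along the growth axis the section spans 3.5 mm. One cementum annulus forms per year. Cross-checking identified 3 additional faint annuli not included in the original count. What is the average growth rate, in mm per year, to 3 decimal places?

Adjusted count: 24 − 2 + 3 = 25 cementum annuli.
Extension rate ≈ 3.5 / 25 = 0.140 mm per year.

0.140 mm per year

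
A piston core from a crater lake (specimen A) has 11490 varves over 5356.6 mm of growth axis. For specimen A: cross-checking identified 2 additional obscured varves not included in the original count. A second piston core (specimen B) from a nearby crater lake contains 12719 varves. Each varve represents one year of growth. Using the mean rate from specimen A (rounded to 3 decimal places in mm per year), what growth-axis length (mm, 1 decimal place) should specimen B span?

Specimen A: adjusted count: 11490 + 2 = 11492 varves.
A: Mean rate = 5356.6 mm / 11492 years ≈ 0.466 mm per year.
For B, 0.466 mm/year × 12719 years = 5927.1 mm.

5927.1 mm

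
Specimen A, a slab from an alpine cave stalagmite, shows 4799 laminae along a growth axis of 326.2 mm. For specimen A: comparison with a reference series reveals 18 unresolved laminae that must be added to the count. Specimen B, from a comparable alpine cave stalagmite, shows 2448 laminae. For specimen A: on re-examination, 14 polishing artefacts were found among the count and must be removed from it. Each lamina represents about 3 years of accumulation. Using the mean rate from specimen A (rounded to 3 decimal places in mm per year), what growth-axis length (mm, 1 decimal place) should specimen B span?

168.9 mm

Specimen A: true lamina count = 4799 − 14 + 18 = 4803.
Specimen A: multiplying by 3 years per lamina: 4803 × 3 = 14409 years.
A: Mean rate = 326.2 mm / 14409 years ≈ 0.023 mm per year.
Specimen B: multiplying by 3 years per lamina: 2448 × 3 = 7344 years. B's length ≈ 0.023 × 7344 = 168.9 mm.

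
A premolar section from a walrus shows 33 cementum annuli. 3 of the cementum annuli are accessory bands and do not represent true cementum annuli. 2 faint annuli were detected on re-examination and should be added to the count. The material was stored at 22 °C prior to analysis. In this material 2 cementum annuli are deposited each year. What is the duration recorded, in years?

16 years

After corrections the count is 33 − 3 + 2 = 32 cementum annuli.
With 2 cementum annuli per year, 32 / 2 = 16 years.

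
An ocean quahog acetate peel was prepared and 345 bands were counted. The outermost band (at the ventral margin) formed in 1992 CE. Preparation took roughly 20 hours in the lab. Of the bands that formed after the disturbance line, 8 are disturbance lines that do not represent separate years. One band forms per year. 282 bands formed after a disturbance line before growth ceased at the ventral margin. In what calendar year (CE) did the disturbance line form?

1718 CE

282 bands post-date the disturbance line.
282 − 8 false = 274 true bands after the disturbance line.
1992 − 274 = 1718 CE.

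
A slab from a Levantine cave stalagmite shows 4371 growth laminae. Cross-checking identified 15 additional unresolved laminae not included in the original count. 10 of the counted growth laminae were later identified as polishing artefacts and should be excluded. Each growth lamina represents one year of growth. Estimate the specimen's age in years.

Adjusted count: 4371 − 10 + 15 = 4376 growth laminae.
With a one-to-one growth lamina periodicity this is 4376 years.

4376 years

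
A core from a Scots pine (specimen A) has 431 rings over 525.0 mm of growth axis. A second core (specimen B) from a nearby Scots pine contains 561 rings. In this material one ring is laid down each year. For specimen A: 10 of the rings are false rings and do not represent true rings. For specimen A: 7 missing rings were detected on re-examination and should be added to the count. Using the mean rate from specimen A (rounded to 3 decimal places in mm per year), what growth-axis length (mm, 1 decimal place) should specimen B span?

688.3 mm

Specimen A: correcting the raw count gives 431 − 10 + 7 = 428 true rings.
A: Extension rate ≈ 525.0 / 428 = 1.227 mm per year.
For B, 1.227 mm/year × 561 years = 688.3 mm.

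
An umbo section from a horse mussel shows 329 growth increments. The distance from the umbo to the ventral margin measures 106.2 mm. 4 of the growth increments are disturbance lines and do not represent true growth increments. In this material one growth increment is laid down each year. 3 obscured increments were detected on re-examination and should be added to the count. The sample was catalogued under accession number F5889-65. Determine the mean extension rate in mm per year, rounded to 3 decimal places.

After corrections the count is 329 − 4 + 3 = 328 growth increments.
Extension rate ≈ 106.2 / 328 = 0.324 mm per year.

0.324 mm per year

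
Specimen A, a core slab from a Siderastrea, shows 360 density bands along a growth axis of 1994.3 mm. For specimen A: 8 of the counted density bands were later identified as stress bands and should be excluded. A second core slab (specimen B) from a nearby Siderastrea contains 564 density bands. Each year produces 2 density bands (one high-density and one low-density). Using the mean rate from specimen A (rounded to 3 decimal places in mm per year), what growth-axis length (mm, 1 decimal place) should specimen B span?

Specimen A: correcting the raw count gives 360 − 8 = 352 true density bands.
Specimen A: 352 density bands at 2 per year is 352 / 2 = 176 years.
A: Mean rate = 1994.3 mm / 176 years ≈ 11.331 mm/yr.
Specimen B: 564 density bands at 2 per year is 564 / 2 = 282 years. B's length ≈ 11.331 × 282 = 3195.3 mm.

3195.3 mm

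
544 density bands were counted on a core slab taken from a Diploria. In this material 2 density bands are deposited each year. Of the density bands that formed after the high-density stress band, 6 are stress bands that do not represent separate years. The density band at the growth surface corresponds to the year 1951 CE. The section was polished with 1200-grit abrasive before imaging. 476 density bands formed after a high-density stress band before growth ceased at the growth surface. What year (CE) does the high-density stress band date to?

1716 CE

476 density bands post-date the high-density stress band.
476 − 6 false = 470 true density bands after the high-density stress band.
With 2 density bands per year, 470 / 2 = 235 years.
The density band at the growth surface is 1951 CE, so the high-density stress band dates to 1951 − 235 = 1716 CE.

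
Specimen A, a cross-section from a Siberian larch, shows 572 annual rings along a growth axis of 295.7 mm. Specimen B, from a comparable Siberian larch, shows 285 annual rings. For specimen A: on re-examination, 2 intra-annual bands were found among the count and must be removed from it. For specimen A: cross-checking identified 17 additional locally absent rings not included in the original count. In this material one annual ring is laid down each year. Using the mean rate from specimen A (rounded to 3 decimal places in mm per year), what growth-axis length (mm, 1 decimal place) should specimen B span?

143.6 mm

Specimen A: after corrections the count is 572 − 2 + 17 = 587 annual rings.
A: Mean rate = 295.7 mm / 587 years ≈ 0.504 mm/yr.
B's length ≈ 0.504 × 285 = 143.6 mm.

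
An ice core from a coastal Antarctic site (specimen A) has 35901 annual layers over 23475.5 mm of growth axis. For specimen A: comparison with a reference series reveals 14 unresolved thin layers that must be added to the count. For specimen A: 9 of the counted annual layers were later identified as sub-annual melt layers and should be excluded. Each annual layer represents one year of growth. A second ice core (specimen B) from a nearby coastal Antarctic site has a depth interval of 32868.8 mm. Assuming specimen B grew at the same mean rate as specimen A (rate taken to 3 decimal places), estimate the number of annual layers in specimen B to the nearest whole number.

Specimen A: after corrections the count is 35901 − 9 + 14 = 35906 annual layers.
A: 23475.5 mm over 35906 years gives 23475.5 / 35906 ≈ 0.654 mm per year.
Specimen B: 32868.8 mm / 0.654 mm per year = 50258.10 years ≈ 50258 annual layers.

50258 annual layers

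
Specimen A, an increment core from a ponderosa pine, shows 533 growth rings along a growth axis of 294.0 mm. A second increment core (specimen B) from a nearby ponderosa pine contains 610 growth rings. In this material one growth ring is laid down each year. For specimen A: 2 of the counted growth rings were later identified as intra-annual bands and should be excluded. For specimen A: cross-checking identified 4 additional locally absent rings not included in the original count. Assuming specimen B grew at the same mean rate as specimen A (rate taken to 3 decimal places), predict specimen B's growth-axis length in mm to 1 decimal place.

335.5 mm

Specimen A: true growth ring count = 533 − 2 + 4 = 535.
A: Mean rate = 294.0 mm / 535 years ≈ 0.550 mm/yr.
Length of B = 0.550 × 610 = 335.5 mm.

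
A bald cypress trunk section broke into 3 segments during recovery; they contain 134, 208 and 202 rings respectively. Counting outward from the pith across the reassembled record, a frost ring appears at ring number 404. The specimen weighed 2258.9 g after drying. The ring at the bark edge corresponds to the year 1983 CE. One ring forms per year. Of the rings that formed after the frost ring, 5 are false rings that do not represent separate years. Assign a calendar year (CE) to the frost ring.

1848 CE

Total rings = 134 + 208 + 202 = 544.
The frost ring sits at ring 404 from the pith, so 544 − 404 = 140 rings formed after it.
140 − 5 false = 135 true rings after the frost ring.
The ring at the bark edge is 1983 CE, so the frost ring dates to 1983 − 135 = 1848 CE.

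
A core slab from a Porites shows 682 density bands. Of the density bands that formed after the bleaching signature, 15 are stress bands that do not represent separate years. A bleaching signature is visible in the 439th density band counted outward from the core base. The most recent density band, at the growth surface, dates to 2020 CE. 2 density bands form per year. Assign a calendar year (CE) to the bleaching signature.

1906 CE

The bleaching signature sits at density band 439 from the core base, so 682 − 439 = 243 density bands formed after it.
Removing the 15 false density bands leaves 243 − 15 = 228 true density bands beyond the bleaching signature.
Dividing by 2 density bands per year: 228 / 2 = 114 years.
The density band at the growth surface is 2020 CE, so the bleaching signature dates to 2020 − 114 = 1906 CE.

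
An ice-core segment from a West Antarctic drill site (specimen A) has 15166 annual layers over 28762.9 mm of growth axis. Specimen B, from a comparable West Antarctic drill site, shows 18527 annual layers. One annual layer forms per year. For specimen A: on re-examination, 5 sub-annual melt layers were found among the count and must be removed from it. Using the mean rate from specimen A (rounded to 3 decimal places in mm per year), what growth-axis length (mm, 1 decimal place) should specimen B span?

Specimen A: adjusted count: 15166 − 5 = 15161 annual layers.
A: Extension rate ≈ 28762.9 / 15161 = 1.897 mm/yr.
B's length ≈ 1.897 × 18527 = 35145.7 mm.

35145.7 mm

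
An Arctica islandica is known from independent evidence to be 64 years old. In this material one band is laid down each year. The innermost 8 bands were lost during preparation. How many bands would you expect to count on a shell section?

Expected bands over 64 years: 64.
Less the 8 uncaptured bands: 64 − 8 = 56.

56 bands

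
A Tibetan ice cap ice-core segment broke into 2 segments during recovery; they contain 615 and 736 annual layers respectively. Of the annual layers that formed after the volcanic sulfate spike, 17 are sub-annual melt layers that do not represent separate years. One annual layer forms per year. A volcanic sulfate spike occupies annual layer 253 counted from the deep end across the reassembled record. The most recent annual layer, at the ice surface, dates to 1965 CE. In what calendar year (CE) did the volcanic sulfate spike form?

Total annual layers = 615 + 736 = 1351.
The volcanic sulfate spike sits at annual layer 253 from the deep end, so 1351 − 253 = 1098 annual layers formed after it.
Removing the 17 false annual layers leaves 1098 − 17 = 1081 true annual layers beyond the volcanic sulfate spike.
1965 − 1081 = 884 CE.

884 CE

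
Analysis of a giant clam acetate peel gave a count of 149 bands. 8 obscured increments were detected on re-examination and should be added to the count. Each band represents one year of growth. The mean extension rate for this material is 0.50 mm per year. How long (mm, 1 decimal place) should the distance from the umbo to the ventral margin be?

True band count = 149 + 8 = 157.
Predicted length = 0.50 mm/year × 157 years = 78.5 mm.

78.5 mm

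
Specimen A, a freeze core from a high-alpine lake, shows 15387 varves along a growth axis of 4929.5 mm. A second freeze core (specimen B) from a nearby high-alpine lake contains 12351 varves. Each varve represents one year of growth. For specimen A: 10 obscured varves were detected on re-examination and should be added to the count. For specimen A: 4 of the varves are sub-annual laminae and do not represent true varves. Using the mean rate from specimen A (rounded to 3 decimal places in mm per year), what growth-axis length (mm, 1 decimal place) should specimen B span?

Specimen A: adjusted count: 15387 − 4 + 10 = 15393 varves.
A: Extension rate ≈ 4929.5 / 15393 = 0.320 mm per year.
B's length ≈ 0.320 × 12351 = 3952.3 mm.

3952.3 mm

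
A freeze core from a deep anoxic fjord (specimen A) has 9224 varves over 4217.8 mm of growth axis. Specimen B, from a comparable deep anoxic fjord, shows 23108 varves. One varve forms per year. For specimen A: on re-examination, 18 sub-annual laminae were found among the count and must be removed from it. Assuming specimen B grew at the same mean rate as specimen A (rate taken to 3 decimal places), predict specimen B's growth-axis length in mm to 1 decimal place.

Specimen A: true varve count = 9224 − 18 = 9206.
A: Extension rate ≈ 4217.8 / 9206 = 0.458 mm/yr.
B's length ≈ 0.458 × 23108 = 10583.5 mm.

10583.5 mm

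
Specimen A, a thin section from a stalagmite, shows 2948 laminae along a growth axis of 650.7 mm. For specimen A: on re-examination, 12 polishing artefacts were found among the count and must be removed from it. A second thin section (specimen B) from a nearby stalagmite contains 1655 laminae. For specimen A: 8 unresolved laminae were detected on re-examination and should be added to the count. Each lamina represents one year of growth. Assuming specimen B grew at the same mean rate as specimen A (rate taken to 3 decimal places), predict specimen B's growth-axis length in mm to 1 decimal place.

365.8 mm

Specimen A: after corrections the count is 2948 − 12 + 8 = 2944 laminae.
A: Mean rate = 650.7 mm / 2944 years ≈ 0.221 mm/yr.
Length of B = 0.221 × 1655 = 365.8 mm.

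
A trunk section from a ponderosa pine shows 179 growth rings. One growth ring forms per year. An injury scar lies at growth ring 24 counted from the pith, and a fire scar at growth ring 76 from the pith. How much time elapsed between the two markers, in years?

52 yr

76 − 24 = 52 growth rings lie between the two events.
That is 52 years at one growth ring per year.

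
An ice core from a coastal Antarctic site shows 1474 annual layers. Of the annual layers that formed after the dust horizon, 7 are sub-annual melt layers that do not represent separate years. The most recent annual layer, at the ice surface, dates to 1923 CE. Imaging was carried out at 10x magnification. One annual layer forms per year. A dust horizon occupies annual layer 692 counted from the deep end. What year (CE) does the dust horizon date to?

1148 CE

Between annual layer 692 and the ice surface there are 1474 − 692 = 782 annual layers.
Removing the 7 false annual layers leaves 782 − 7 = 775 true annual layers beyond the dust horizon.
Counting back 775 years from 1923 CE places the dust horizon in 1923 − 775 = 1148 CE.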